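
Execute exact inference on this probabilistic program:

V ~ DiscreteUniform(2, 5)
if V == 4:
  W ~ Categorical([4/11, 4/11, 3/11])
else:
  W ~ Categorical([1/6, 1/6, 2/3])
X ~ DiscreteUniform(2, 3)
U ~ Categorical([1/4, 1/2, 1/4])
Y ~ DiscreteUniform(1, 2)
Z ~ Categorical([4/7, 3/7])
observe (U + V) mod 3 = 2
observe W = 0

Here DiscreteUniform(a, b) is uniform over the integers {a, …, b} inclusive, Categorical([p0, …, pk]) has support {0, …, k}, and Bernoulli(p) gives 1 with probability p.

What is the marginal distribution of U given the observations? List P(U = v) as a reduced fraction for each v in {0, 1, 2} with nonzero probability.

P(U=0) = 22/81, P(U=1) = 16/27, P(U=2) = 11/81

Enumerate traces; 32 have nonzero weight after conditioning:
  (V=2, W=0, X=2, U=0, Y=1, Z=0) weight 1/672
  (V=2, W=0, X=2, U=0, Y=1, Z=1) weight 1/896
  (V=2, W=0, X=2, U=0, Y=2, Z=0) weight 1/672
  (V=2, W=0, X=2, U=0, Y=2, Z=1) weight 1/896
  (V=2, W=0, X=3, U=0, Y=1, Z=0) weight 1/672
  (V=2, W=0, X=3, U=0, Y=1, Z=1) weight 1/896
  (V=2, W=0, X=3, U=0, Y=2, Z=0) weight 1/672
  (V=2, W=0, X=3, U=0, Y=2, Z=1) weight 1/896
  (V=3, W=0, X=2, U=2, Y=1, Z=0) weight 1/672
  (V=4, W=0, X=2, U=1, Y=1, Z=0) weight 1/154
  … 22 more
Group by U:
  weight(U=0) = 1/48
  weight(U=1) = 1/22
  weight(U=2) = 1/96
Total weight = 1/48 + 1/22 + 1/96 = 27/352
P(U=0 | obs) = 1/48 / 27/352 = 22/81
P(U=1 | obs) = 1/22 / 27/352 = 16/27
P(U=2 | obs) = 1/96 / 27/352 = 11/81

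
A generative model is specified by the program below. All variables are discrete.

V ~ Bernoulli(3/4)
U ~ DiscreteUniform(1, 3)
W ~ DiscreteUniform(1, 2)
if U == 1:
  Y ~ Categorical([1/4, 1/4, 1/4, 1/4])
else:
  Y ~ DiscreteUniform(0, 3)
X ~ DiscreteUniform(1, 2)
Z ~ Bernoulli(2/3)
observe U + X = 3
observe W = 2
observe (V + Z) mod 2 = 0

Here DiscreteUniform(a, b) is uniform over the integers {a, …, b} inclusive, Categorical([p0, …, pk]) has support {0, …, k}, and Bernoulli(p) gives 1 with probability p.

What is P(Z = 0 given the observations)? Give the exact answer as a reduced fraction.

Enumerate traces; 16 have nonzero weight after conditioning:
  (V=0, U=1, W=2, Y=0, X=2, Z=0) weight 1/576
  (V=0, U=1, W=2, Y=1, X=2, Z=0) weight 1/576
  (V=0, U=1, W=2, Y=2, X=2, Z=0) weight 1/576
  (V=0, U=1, W=2, Y=3, X=2, Z=0) weight 1/576
  (V=0, U=2, W=2, Y=0, X=1, Z=0) weight 1/576
  (V=0, U=2, W=2, Y=1, X=1, Z=0) weight 1/576
  (V=0, U=2, W=2, Y=2, X=1, Z=0) weight 1/576
  (V=0, U=2, W=2, Y=3, X=1, Z=0) weight 1/576
  (V=1, U=1, W=2, Y=0, X=2, Z=1) weight 1/96
  … 7 more
Group by Z:
  weight(Z=0) = 1/72
  weight(Z=1) = 1/12
Total weight = 1/72 + 1/12 = 7/72
P(Z=0 | obs) = 1/72 / 7/72 = 1/7
P(Z=1 | obs) = 1/12 / 7/72 = 6/7

P(Z = 0 | obs) = 1/7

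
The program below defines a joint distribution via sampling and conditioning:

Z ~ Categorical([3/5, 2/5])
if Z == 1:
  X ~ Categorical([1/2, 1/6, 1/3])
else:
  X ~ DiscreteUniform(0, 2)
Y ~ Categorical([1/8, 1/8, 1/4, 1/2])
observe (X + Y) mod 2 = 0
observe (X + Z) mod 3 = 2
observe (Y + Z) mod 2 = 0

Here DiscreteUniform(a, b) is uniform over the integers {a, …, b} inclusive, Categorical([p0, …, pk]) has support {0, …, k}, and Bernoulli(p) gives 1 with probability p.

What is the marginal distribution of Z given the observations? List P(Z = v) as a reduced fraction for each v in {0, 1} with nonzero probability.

P(Z=0) = 9/14, P(Z=1) = 5/14

Enumerate traces; 4 have nonzero weight after conditioning:
  (Z=0, X=2, Y=0) weight 1/40
  (Z=0, X=2, Y=2) weight 1/20
  (Z=1, X=1, Y=1) weight 1/120
  (Z=1, X=1, Y=3) weight 1/30
Group by Z:
  weight(Z=0) = 3/40
  weight(Z=1) = 1/24
Total weight = 3/40 + 1/24 = 7/60
P(Z=0 | obs) = 3/40 / 7/60 = 9/14
P(Z=1 | obs) = 1/24 / 7/60 = 5/14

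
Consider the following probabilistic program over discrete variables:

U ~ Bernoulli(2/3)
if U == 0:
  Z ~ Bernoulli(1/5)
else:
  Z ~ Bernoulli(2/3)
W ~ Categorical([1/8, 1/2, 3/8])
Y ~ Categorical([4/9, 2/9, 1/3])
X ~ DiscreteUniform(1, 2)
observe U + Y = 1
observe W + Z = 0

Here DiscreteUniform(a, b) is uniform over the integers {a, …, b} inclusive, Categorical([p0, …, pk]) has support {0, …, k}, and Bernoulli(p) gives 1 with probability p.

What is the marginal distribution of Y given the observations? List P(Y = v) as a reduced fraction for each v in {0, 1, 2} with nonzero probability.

Enumerate traces; 4 have nonzero weight after conditioning:
  (U=0, Z=0, W=0, Y=1, X=1) weight 1/270
  (U=0, Z=0, W=0, Y=1, X=2) weight 1/270
  (U=1, Z=0, W=0, Y=0, X=1) weight 1/162
  (U=1, Z=0, W=0, Y=0, X=2) weight 1/162
Group by Y:
  weight(Y=0) = 1/81
  weight(Y=1) = 1/135
Total weight = 1/81 + 1/135 = 8/405
P(Y=0 | obs) = 1/81 / 8/405 = 5/8
P(Y=1 | obs) = 1/135 / 8/405 = 3/8

P(Y=0) = 5/8, P(Y=1) = 3/8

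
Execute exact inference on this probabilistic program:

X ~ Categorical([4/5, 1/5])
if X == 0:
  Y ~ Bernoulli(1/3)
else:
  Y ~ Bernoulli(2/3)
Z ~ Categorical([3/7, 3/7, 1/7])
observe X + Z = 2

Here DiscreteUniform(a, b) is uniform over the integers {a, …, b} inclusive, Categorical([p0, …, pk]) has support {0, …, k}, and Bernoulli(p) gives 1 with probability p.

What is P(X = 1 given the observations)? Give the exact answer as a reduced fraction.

P(X = 1 | obs) = 3/7

Enumerate traces; 4 have nonzero weight after conditioning:
  (X=0, Y=0, Z=2) weight 8/105
  (X=0, Y=1, Z=2) weight 4/105
  (X=1, Y=0, Z=1) weight 1/35
  (X=1, Y=1, Z=1) weight 2/35
Group by X:
  weight(X=0) = 4/35
  weight(X=1) = 3/35
Total weight = 4/35 + 3/35 = 1/5
P(X=0 | obs) = 4/35 / 1/5 = 4/7
P(X=1 | obs) = 3/35 / 1/5 = 3/7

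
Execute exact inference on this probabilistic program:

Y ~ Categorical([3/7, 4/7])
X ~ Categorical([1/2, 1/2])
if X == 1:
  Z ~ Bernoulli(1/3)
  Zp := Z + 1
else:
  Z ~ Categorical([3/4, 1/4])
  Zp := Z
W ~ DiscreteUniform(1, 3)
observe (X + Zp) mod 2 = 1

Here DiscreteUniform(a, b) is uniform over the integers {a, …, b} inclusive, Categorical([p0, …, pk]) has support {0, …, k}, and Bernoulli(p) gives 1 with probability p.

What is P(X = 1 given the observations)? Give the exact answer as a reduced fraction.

Enumerate traces; 12 have nonzero weight after conditioning:
  (Y=0, X=0, Z=1, W=1) weight 1/56
  (Y=0, X=0, Z=1, W=2) weight 1/56
  (Y=0, X=0, Z=1, W=3) weight 1/56
  (Y=0, X=1, Z=1, W=1) weight 1/42
  (Y=0, X=1, Z=1, W=2) weight 1/42
  (Y=0, X=1, Z=1, W=3) weight 1/42
  (Y=1, X=0, Z=1, W=1) weight 1/42
  (Y=1, X=0, Z=1, W=2) weight 1/42
  … 4 more
Group by X:
  weight(X=0) = 1/8
  weight(X=1) = 1/6
Total weight = 1/8 + 1/6 = 7/24
P(X=0 | obs) = 1/8 / 7/24 = 3/7
P(X=1 | obs) = 1/6 / 7/24 = 4/7

P(X = 1 | obs) = 4/7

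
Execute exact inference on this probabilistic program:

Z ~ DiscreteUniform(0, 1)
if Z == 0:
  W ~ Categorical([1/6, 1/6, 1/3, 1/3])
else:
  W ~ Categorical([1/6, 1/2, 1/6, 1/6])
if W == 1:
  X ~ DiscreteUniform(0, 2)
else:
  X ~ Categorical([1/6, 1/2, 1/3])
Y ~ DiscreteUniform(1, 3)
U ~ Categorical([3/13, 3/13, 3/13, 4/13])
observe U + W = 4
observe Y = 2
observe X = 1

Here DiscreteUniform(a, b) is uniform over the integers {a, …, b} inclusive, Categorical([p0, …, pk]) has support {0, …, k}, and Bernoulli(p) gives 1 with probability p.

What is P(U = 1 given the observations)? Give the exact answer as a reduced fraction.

P(U = 1 | obs) = 27/86

Enumerate traces; 6 have nonzero weight after conditioning:
  (Z=0, W=1, X=1, Y=2, U=3) weight 1/351
  (Z=0, W=2, X=1, Y=2, U=2) weight 1/156
  (Z=0, W=3, X=1, Y=2, U=1) weight 1/156
  (Z=1, W=1, X=1, Y=2, U=3) weight 1/117
  (Z=1, W=2, X=1, Y=2, U=2) weight 1/312
  (Z=1, W=3, X=1, Y=2, U=1) weight 1/312
Group by U:
  weight(U=1) = 1/104
  weight(U=2) = 1/104
  weight(U=3) = 4/351
Total weight = 1/104 + 1/104 + 4/351 = 43/1404
P(U=1 | obs) = 1/104 / 43/1404 = 27/86
P(U=2 | obs) = 1/104 / 43/1404 = 27/86
P(U=3 | obs) = 4/351 / 43/1404 = 16/43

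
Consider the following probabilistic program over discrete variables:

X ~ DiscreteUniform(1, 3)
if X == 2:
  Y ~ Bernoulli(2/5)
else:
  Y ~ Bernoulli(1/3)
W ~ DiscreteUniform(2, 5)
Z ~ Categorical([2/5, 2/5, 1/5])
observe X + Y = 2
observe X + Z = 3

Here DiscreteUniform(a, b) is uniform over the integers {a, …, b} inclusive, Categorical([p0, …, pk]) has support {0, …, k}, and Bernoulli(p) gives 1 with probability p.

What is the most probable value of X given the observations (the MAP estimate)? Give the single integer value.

argmax_v P(X = v | obs) = 2

Enumerate traces; 8 have nonzero weight after conditioning:
  (X=1, Y=1, W=2, Z=2) weight 1/180
  (X=1, Y=1, W=3, Z=2) weight 1/180
  (X=1, Y=1, W=4, Z=2) weight 1/180
  (X=1, Y=1, W=5, Z=2) weight 1/180
  (X=2, Y=0, W=2, Z=1) weight 1/50
  (X=2, Y=0, W=3, Z=1) weight 1/50
  (X=2, Y=0, W=4, Z=1) weight 1/50
  (X=2, Y=0, W=5, Z=1) weight 1/50
Group by X:
  weight(X=1) = 1/45
  weight(X=2) = 2/25
Total weight = 1/45 + 2/25 = 23/225
P(X=1 | obs) = 1/45 / 23/225 = 5/23
P(X=2 | obs) = 2/25 / 23/225 = 18/23
argmax = 2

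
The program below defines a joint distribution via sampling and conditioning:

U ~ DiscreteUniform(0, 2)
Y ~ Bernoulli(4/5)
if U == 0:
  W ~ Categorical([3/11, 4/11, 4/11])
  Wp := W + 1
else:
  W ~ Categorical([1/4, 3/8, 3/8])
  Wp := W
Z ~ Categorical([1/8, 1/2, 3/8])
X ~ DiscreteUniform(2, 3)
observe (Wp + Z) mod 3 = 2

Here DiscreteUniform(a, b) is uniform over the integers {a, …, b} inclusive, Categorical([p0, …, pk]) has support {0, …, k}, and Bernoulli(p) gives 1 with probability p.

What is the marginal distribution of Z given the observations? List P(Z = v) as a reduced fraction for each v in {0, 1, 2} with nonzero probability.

P(Z=0) = 1/7, P(Z=1) = 180/343, P(Z=2) = 114/343

Enumerate traces; 36 have nonzero weight after conditioning:
  (U=0, Y=0, W=0, Z=1, X=2) weight 1/220
  (U=0, Y=0, W=0, Z=1, X=3) weight 1/220
  (U=0, Y=0, W=1, Z=0, X=2) weight 1/660
  (U=0, Y=0, W=1, Z=0, X=3) weight 1/660
  (U=0, Y=0, W=2, Z=2, X=2) weight 1/220
  (U=0, Y=0, W=2, Z=2, X=3) weight 1/220
  (U=0, Y=1, W=0, Z=1, X=2) weight 1/55
  (U=0, Y=1, W=0, Z=1, X=3) weight 1/55
  … 28 more
Group by Z:
  weight(Z=0) = 49/1056
  weight(Z=1) = 15/88
  weight(Z=2) = 19/176
Total weight = 49/1056 + 15/88 + 19/176 = 343/1056
P(Z=0 | obs) = 49/1056 / 343/1056 = 1/7
P(Z=1 | obs) = 15/88 / 343/1056 = 180/343
P(Z=2 | obs) = 19/176 / 343/1056 = 114/343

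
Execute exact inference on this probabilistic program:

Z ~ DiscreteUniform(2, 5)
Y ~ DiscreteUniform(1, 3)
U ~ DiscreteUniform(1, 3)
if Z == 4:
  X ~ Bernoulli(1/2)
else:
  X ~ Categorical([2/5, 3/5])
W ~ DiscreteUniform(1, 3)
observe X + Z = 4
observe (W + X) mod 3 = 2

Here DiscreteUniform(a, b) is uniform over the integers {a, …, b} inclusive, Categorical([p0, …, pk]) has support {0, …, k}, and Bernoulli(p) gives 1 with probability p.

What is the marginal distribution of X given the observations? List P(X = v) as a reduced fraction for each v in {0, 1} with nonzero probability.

P(X=0) = 5/11, P(X=1) = 6/11

Enumerate traces; 18 have nonzero weight after conditioning:
  (Z=3, Y=1, U=1, X=1, W=1) weight 1/180
  (Z=3, Y=1, U=2, X=1, W=1) weight 1/180
  (Z=3, Y=1, U=3, X=1, W=1) weight 1/180
  (Z=3, Y=2, U=1, X=1, W=1) weight 1/180
  (Z=3, Y=2, U=2, X=1, W=1) weight 1/180
  (Z=3, Y=2, U=3, X=1, W=1) weight 1/180
  (Z=3, Y=3, U=1, X=1, W=1) weight 1/180
  (Z=3, Y=3, U=2, X=1, W=1) weight 1/180
  (Z=4, Y=1, U=1, X=0, W=2) weight 1/216
  … 9 more
Group by X:
  weight(X=0) = 1/24
  weight(X=1) = 1/20
Total weight = 1/24 + 1/20 = 11/120
P(X=0 | obs) = 1/24 / 11/120 = 5/11
P(X=1 | obs) = 1/20 / 11/120 = 6/11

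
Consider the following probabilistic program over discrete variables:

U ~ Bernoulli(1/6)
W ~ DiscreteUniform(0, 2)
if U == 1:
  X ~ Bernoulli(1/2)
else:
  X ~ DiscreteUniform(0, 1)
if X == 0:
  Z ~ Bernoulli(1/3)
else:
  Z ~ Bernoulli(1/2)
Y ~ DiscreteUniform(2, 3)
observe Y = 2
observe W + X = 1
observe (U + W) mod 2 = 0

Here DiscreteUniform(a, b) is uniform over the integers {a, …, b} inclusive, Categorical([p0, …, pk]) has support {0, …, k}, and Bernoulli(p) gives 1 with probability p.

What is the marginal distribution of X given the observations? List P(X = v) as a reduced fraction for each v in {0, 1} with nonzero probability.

Enumerate traces; 4 have nonzero weight after conditioning:
  (U=0, W=0, X=1, Z=0, Y=2) weight 5/144
  (U=0, W=0, X=1, Z=1, Y=2) weight 5/144
  (U=1, W=1, X=0, Z=0, Y=2) weight 1/108
  (U=1, W=1, X=0, Z=1, Y=2) weight 1/216
Group by X:
  weight(X=0) = 1/72
  weight(X=1) = 5/72
Total weight = 1/72 + 5/72 = 1/12
P(X=0 | obs) = 1/72 / 1/12 = 1/6
P(X=1 | obs) = 5/72 / 1/12 = 5/6

P(X=0) = 1/6, P(X=1) = 5/6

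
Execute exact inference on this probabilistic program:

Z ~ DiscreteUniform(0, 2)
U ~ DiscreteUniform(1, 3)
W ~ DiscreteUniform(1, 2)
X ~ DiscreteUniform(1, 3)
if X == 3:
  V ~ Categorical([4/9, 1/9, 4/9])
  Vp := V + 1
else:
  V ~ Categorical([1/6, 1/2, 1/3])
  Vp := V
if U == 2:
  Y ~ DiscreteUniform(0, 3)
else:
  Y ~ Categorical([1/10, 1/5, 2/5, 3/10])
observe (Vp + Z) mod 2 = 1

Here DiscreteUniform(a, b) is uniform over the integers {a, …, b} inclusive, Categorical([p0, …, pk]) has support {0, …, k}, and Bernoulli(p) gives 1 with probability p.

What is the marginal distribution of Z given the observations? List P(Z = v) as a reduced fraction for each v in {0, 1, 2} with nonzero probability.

P(Z=0) = 17/44, P(Z=1) = 5/22, P(Z=2) = 17/44

Enumerate traces; 312 have nonzero weight after conditioning:
  (Z=0, U=1, W=1, X=1, V=1, Y=0) weight 1/1080
  (Z=0, U=1, W=1, X=1, V=1, Y=1) weight 1/540
  (Z=0, U=1, W=1, X=1, V=1, Y=2) weight 1/270
  (Z=0, U=1, W=1, X=1, V=1, Y=3) weight 1/360
  (Z=0, U=1, W=1, X=2, V=1, Y=0) weight 1/1080
  (Z=0, U=1, W=1, X=2, V=1, Y=1) weight 1/540
  (Z=0, U=1, W=1, X=2, V=1, Y=2) weight 1/270
  (Z=0, U=1, W=1, X=2, V=1, Y=3) weight 1/360
  (Z=1, U=1, W=1, X=1, V=0, Y=0) weight 1/3240
  (Z=2, U=1, W=1, X=1, V=1, Y=0) weight 1/1080
  … 302 more
Group by Z:
  weight(Z=0) = 17/81
  weight(Z=1) = 10/81
  weight(Z=2) = 17/81
Total weight = 17/81 + 10/81 + 17/81 = 44/81
P(Z=0 | obs) = 17/81 / 44/81 = 17/44
P(Z=1 | obs) = 10/81 / 44/81 = 5/22
P(Z=2 | obs) = 17/81 / 44/81 = 17/44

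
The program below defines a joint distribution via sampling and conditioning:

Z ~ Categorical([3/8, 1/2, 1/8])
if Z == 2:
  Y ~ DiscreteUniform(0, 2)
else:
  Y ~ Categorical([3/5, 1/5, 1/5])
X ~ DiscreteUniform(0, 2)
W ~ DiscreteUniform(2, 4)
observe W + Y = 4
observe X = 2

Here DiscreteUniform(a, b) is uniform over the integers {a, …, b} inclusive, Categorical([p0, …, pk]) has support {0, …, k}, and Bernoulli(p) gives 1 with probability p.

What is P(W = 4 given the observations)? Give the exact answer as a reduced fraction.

Enumerate traces; 9 have nonzero weight after conditioning:
  (Z=0, Y=0, X=2, W=4) weight 1/40
  (Z=0, Y=1, X=2, W=3) weight 1/120
  (Z=0, Y=2, X=2, W=2) weight 1/120
  (Z=1, Y=0, X=2, W=4) weight 1/30
  (Z=1, Y=1, X=2, W=3) weight 1/90
  (Z=1, Y=2, X=2, W=2) weight 1/90
  (Z=2, Y=0, X=2, W=4) weight 1/216
  (Z=2, Y=1, X=2, W=3) weight 1/216
  … 1 more
Group by W:
  weight(W=2) = 13/540
  weight(W=3) = 13/540
  weight(W=4) = 17/270
Total weight = 13/540 + 13/540 + 17/270 = 1/9
P(W=2 | obs) = 13/540 / 1/9 = 13/60
P(W=3 | obs) = 13/540 / 1/9 = 13/60
P(W=4 | obs) = 17/270 / 1/9 = 17/30

P(W = 4 | obs) = 17/30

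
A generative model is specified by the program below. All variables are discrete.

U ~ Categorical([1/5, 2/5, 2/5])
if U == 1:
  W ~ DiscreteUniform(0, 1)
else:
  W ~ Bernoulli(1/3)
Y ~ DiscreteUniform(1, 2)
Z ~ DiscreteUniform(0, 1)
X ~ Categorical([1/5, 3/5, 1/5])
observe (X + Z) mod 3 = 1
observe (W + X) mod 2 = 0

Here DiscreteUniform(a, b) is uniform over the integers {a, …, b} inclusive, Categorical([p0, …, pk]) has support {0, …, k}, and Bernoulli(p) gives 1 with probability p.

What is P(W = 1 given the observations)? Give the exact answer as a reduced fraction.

P(W = 1 | obs) = 2/3

Enumerate traces; 12 have nonzero weight after conditioning:
  (U=0, W=0, Y=1, Z=1, X=0) weight 1/150
  (U=0, W=0, Y=2, Z=1, X=0) weight 1/150
  (U=0, W=1, Y=1, Z=0, X=1) weight 1/100
  (U=0, W=1, Y=2, Z=0, X=1) weight 1/100
  (U=1, W=0, Y=1, Z=1, X=0) weight 1/100
  (U=1, W=0, Y=2, Z=1, X=0) weight 1/100
  (U=1, W=1, Y=1, Z=0, X=1) weight 3/100
  (U=1, W=1, Y=2, Z=0, X=1) weight 3/100
  … 4 more
Group by W:
  weight(W=0) = 3/50
  weight(W=1) = 3/25
Total weight = 3/50 + 3/25 = 9/50
P(W=0 | obs) = 3/50 / 9/50 = 1/3
P(W=1 | obs) = 3/25 / 9/50 = 2/3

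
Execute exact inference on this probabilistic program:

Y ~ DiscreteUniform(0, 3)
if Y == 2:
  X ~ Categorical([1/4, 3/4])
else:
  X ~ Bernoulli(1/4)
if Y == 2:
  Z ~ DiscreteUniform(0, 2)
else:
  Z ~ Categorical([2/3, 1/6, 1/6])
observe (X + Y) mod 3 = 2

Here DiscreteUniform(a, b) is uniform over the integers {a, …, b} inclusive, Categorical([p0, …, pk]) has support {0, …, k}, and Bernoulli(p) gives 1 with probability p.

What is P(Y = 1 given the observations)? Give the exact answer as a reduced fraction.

Enumerate traces; 6 have nonzero weight after conditioning:
  (Y=1, X=1, Z=0) weight 1/24
  (Y=1, X=1, Z=1) weight 1/96
  (Y=1, X=1, Z=2) weight 1/96
  (Y=2, X=0, Z=0) weight 1/48
  (Y=2, X=0, Z=1) weight 1/48
  (Y=2, X=0, Z=2) weight 1/48
Group by Y:
  weight(Y=1) = 1/16
  weight(Y=2) = 1/16
Total weight = 1/16 + 1/16 = 1/8
P(Y=1 | obs) = 1/16 / 1/8 = 1/2
P(Y=2 | obs) = 1/16 / 1/8 = 1/2

P(Y = 1 | obs) = 1/2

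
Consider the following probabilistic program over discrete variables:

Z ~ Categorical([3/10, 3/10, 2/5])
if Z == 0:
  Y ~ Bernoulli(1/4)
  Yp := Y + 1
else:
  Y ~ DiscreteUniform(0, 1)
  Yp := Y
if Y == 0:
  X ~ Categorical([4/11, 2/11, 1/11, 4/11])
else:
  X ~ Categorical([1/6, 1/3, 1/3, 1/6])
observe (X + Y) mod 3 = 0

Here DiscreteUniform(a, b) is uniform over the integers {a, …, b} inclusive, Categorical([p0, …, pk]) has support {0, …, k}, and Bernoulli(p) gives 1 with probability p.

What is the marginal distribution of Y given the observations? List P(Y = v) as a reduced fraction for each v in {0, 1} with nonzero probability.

P(Y=0) = 552/739, P(Y=1) = 187/739

Enumerate traces; 9 have nonzero weight after conditioning:
  (Z=0, Y=0, X=0) weight 9/110
  (Z=0, Y=0, X=3) weight 9/110
  (Z=0, Y=1, X=2) weight 1/40
  (Z=1, Y=0, X=0) weight 3/55
  (Z=1, Y=0, X=3) weight 3/55
  (Z=1, Y=1, X=2) weight 1/20
  (Z=2, Y=0, X=0) weight 4/55
  (Z=2, Y=0, X=3) weight 4/55
  … 1 more
Group by Y:
  weight(Y=0) = 23/55
  weight(Y=1) = 17/120
Total weight = 23/55 + 17/120 = 739/1320
P(Y=0 | obs) = 23/55 / 739/1320 = 552/739
P(Y=1 | obs) = 17/120 / 739/1320 = 187/739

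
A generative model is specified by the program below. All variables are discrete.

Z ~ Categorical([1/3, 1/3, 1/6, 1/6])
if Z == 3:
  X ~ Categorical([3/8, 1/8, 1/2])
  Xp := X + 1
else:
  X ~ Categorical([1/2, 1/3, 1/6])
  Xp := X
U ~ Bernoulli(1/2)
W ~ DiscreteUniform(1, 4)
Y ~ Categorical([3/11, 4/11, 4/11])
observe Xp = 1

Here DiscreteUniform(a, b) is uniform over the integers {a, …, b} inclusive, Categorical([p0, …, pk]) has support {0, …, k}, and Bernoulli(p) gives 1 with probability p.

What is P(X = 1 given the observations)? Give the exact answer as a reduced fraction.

P(X = 1 | obs) = 40/49

Enumerate traces; 96 have nonzero weight after conditioning:
  (Z=0, X=1, U=0, W=1, Y=0) weight 1/264
  (Z=0, X=1, U=0, W=1, Y=1) weight 1/198
  (Z=0, X=1, U=0, W=1, Y=2) weight 1/198
  (Z=0, X=1, U=0, W=2, Y=0) weight 1/264
  (Z=0, X=1, U=0, W=2, Y=1) weight 1/198
  (Z=0, X=1, U=0, W=2, Y=2) weight 1/198
  (Z=0, X=1, U=0, W=3, Y=0) weight 1/264
  (Z=0, X=1, U=0, W=3, Y=1) weight 1/198
  (Z=3, X=0, U=0, W=1, Y=0) weight 3/1408
  … 87 more
Group by X:
  weight(X=0) = 1/16
  weight(X=1) = 5/18
Total weight = 1/16 + 5/18 = 49/144
P(X=0 | obs) = 1/16 / 49/144 = 9/49
P(X=1 | obs) = 5/18 / 49/144 = 40/49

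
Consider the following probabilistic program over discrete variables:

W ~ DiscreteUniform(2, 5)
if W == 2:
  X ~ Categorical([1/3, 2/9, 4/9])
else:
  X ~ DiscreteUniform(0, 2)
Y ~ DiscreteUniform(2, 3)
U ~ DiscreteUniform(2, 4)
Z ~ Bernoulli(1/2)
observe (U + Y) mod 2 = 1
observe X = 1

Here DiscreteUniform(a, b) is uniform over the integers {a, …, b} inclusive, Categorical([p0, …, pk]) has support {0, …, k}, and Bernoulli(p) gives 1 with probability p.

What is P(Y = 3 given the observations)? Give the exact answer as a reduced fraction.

P(Y = 3 | obs) = 2/3

Enumerate traces; 24 have nonzero weight after conditioning:
  (W=2, X=1, Y=2, U=3, Z=0) weight 1/216
  (W=2, X=1, Y=2, U=3, Z=1) weight 1/216
  (W=2, X=1, Y=3, U=2, Z=0) weight 1/216
  (W=2, X=1, Y=3, U=2, Z=1) weight 1/216
  (W=2, X=1, Y=3, U=4, Z=0) weight 1/216
  (W=2, X=1, Y=3, U=4, Z=1) weight 1/216
  (W=3, X=1, Y=2, U=3, Z=0) weight 1/144
  (W=3, X=1, Y=2, U=3, Z=1) weight 1/144
  … 16 more
Group by Y:
  weight(Y=2) = 11/216
  weight(Y=3) = 11/108
Total weight = 11/216 + 11/108 = 11/72
P(Y=2 | obs) = 11/216 / 11/72 = 1/3
P(Y=3 | obs) = 11/108 / 11/72 = 2/3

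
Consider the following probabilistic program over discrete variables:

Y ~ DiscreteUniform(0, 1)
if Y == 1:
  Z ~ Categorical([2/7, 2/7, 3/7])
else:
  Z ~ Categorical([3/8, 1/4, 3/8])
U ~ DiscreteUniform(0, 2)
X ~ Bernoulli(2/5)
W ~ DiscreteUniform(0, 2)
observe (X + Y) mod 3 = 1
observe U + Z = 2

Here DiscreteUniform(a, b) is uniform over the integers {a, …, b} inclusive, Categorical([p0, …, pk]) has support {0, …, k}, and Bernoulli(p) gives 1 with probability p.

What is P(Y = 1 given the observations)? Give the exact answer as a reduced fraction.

Enumerate traces; 18 have nonzero weight after conditioning:
  (Y=0, Z=0, U=2, X=1, W=0) weight 1/120
  (Y=0, Z=0, U=2, X=1, W=1) weight 1/120
  (Y=0, Z=0, U=2, X=1, W=2) weight 1/120
  (Y=0, Z=1, U=1, X=1, W=0) weight 1/180
  (Y=0, Z=1, U=1, X=1, W=1) weight 1/180
  (Y=0, Z=1, U=1, X=1, W=2) weight 1/180
  (Y=0, Z=2, U=0, X=1, W=0) weight 1/120
  (Y=0, Z=2, U=0, X=1, W=1) weight 1/120
  (Y=1, Z=0, U=2, X=0, W=0) weight 1/105
  … 9 more
Group by Y:
  weight(Y=0) = 1/15
  weight(Y=1) = 1/10
Total weight = 1/15 + 1/10 = 1/6
P(Y=0 | obs) = 1/15 / 1/6 = 2/5
P(Y=1 | obs) = 1/10 / 1/6 = 3/5

P(Y = 1 | obs) = 3/5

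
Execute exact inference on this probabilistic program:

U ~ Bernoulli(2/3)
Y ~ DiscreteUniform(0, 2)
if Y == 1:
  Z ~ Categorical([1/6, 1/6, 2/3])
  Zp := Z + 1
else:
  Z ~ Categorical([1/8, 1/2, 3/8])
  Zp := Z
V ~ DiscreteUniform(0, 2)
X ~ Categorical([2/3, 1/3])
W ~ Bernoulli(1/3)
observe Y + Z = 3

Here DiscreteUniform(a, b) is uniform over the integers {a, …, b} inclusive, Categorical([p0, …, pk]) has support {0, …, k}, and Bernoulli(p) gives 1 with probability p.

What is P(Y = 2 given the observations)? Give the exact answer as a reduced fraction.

Enumerate traces; 48 have nonzero weight after conditioning:
  (U=0, Y=1, Z=2, V=0, X=0, W=0) weight 8/729
  (U=0, Y=1, Z=2, V=0, X=0, W=1) weight 4/729
  (U=0, Y=1, Z=2, V=0, X=1, W=0) weight 4/729
  (U=0, Y=1, Z=2, V=0, X=1, W=1) weight 2/729
  (U=0, Y=1, Z=2, V=1, X=0, W=0) weight 8/729
  (U=0, Y=1, Z=2, V=1, X=0, W=1) weight 4/729
  (U=0, Y=1, Z=2, V=1, X=1, W=0) weight 4/729
  (U=0, Y=1, Z=2, V=1, X=1, W=1) weight 2/729
  (U=0, Y=2, Z=1, V=0, X=0, W=0) weight 2/243
  … 39 more
Group by Y:
  weight(Y=1) = 2/9
  weight(Y=2) = 1/6
Total weight = 2/9 + 1/6 = 7/18
P(Y=1 | obs) = 2/9 / 7/18 = 4/7
P(Y=2 | obs) = 1/6 / 7/18 = 3/7

P(Y = 2 | obs) = 3/7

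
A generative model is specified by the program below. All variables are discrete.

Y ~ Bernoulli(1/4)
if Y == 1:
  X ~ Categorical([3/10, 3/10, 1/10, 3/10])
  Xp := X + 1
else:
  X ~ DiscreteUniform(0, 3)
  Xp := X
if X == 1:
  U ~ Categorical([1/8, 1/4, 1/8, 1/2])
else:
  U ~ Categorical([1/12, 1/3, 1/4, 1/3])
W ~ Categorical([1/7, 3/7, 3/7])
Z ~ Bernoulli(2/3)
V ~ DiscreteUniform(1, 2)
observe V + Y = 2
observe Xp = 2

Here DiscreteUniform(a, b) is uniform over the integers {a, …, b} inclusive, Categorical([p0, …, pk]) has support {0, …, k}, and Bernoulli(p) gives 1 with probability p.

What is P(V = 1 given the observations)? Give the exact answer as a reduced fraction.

Enumerate traces; 48 have nonzero weight after conditioning:
  (Y=0, X=2, U=0, W=0, Z=0, V=2) weight 1/2688
  (Y=0, X=2, U=0, W=0, Z=1, V=2) weight 1/1344
  (Y=0, X=2, U=0, W=1, Z=0, V=2) weight 1/896
  (Y=0, X=2, U=0, W=1, Z=1, V=2) weight 1/448
  (Y=0, X=2, U=0, W=2, Z=0, V=2) weight 1/896
  (Y=0, X=2, U=0, W=2, Z=1, V=2) weight 1/448
  (Y=0, X=2, U=1, W=0, Z=0, V=2) weight 1/672
  (Y=0, X=2, U=1, W=0, Z=1, V=2) weight 1/336
  (Y=1, X=1, U=0, W=0, Z=0, V=1) weight 1/4480
  … 39 more
Group by V:
  weight(V=1) = 3/80
  weight(V=2) = 3/32
Total weight = 3/80 + 3/32 = 21/160
P(V=1 | obs) = 3/80 / 21/160 = 2/7
P(V=2 | obs) = 3/32 / 21/160 = 5/7

P(V = 1 | obs) = 2/7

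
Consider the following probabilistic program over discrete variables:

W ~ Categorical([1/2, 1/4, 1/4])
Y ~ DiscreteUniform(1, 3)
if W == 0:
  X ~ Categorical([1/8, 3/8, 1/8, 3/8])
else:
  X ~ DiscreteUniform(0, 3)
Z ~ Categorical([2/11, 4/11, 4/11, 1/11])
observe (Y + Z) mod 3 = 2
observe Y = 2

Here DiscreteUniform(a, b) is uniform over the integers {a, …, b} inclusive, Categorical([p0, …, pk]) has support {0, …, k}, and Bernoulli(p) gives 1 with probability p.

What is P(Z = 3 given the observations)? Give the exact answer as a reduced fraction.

Enumerate traces; 24 have nonzero weight after conditioning:
  (W=0, Y=2, X=0, Z=0) weight 1/264
  (W=0, Y=2, X=0, Z=3) weight 1/528
  (W=0, Y=2, X=1, Z=0) weight 1/88
  (W=0, Y=2, X=1, Z=3) weight 1/176
  (W=0, Y=2, X=2, Z=0) weight 1/264
  (W=0, Y=2, X=2, Z=3) weight 1/528
  (W=0, Y=2, X=3, Z=0) weight 1/88
  (W=0, Y=2, X=3, Z=3) weight 1/176
  … 16 more
Group by Z:
  weight(Z=0) = 2/33
  weight(Z=3) = 1/33
Total weight = 2/33 + 1/33 = 1/11
P(Z=0 | obs) = 2/33 / 1/11 = 2/3
P(Z=3 | obs) = 1/33 / 1/11 = 1/3

P(Z = 3 | obs) = 1/3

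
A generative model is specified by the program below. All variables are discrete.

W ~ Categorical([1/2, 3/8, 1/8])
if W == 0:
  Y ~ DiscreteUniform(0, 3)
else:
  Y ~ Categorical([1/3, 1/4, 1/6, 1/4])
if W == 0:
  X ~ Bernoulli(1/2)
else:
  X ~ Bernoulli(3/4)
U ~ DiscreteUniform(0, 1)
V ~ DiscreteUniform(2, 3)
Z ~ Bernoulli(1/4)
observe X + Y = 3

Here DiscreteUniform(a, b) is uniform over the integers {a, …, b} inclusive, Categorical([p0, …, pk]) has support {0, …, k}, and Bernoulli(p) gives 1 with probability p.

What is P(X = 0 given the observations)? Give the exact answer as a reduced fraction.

P(X = 0 | obs) = 3/7

Enumerate traces; 48 have nonzero weight after conditioning:
  (W=0, Y=2, X=1, U=0, V=2, Z=0) weight 3/256
  (W=0, Y=2, X=1, U=0, V=2, Z=1) weight 1/256
  (W=0, Y=2, X=1, U=0, V=3, Z=0) weight 3/256
  (W=0, Y=2, X=1, U=0, V=3, Z=1) weight 1/256
  (W=0, Y=2, X=1, U=1, V=2, Z=0) weight 3/256
  (W=0, Y=2, X=1, U=1, V=2, Z=1) weight 1/256
  (W=0, Y=2, X=1, U=1, V=3, Z=0) weight 3/256
  (W=0, Y=2, X=1, U=1, V=3, Z=1) weight 1/256
  (W=0, Y=3, X=0, U=0, V=2, Z=0) weight 3/256
  … 39 more
Group by X:
  weight(X=0) = 3/32
  weight(X=1) = 1/8
Total weight = 3/32 + 1/8 = 7/32
P(X=0 | obs) = 3/32 / 7/32 = 3/7
P(X=1 | obs) = 1/8 / 7/32 = 4/7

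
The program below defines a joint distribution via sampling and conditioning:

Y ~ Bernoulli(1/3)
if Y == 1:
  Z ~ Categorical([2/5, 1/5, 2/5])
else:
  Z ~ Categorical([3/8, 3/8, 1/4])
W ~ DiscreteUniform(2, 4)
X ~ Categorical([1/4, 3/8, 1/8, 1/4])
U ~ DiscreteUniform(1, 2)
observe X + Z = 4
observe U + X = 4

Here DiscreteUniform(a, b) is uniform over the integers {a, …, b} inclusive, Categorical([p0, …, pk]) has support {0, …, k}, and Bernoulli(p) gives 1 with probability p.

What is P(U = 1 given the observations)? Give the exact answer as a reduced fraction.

Enumerate traces; 12 have nonzero weight after conditioning:
  (Y=0, Z=1, W=2, X=3, U=1) weight 1/96
  (Y=0, Z=1, W=3, X=3, U=1) weight 1/96
  (Y=0, Z=1, W=4, X=3, U=1) weight 1/96
  (Y=0, Z=2, W=2, X=2, U=2) weight 1/288
  (Y=0, Z=2, W=3, X=2, U=2) weight 1/288
  (Y=0, Z=2, W=4, X=2, U=2) weight 1/288
  (Y=1, Z=1, W=2, X=3, U=1) weight 1/360
  (Y=1, Z=1, W=3, X=3, U=1) weight 1/360
  … 4 more
Group by U:
  weight(U=1) = 19/480
  weight(U=2) = 3/160
Total weight = 19/480 + 3/160 = 7/120
P(U=1 | obs) = 19/480 / 7/120 = 19/28
P(U=2 | obs) = 3/160 / 7/120 = 9/28

P(U = 1 | obs) = 19/28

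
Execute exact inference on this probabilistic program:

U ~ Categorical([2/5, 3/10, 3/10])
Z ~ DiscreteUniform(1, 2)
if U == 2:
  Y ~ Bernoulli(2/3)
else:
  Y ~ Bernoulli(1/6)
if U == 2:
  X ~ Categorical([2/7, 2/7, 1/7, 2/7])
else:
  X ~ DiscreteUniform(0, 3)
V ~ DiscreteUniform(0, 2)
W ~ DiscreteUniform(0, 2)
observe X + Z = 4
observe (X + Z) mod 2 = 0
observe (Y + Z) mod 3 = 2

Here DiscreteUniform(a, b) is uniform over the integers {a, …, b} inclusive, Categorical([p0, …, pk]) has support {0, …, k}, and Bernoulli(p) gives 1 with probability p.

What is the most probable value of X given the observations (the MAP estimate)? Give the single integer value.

Enumerate traces; 54 have nonzero weight after conditioning:
  (U=0, Z=1, Y=1, X=3, V=0, W=0) weight 1/1080
  (U=0, Z=1, Y=1, X=3, V=0, W=1) weight 1/1080
  (U=0, Z=1, Y=1, X=3, V=0, W=2) weight 1/1080
  (U=0, Z=1, Y=1, X=3, V=1, W=0) weight 1/1080
  (U=0, Z=1, Y=1, X=3, V=1, W=1) weight 1/1080
  (U=0, Z=1, Y=1, X=3, V=1, W=2) weight 1/1080
  (U=0, Z=1, Y=1, X=3, V=2, W=0) weight 1/1080
  (U=0, Z=1, Y=1, X=3, V=2, W=1) weight 1/1080
  (U=0, Z=2, Y=0, X=2, V=0, W=0) weight 1/216
  … 45 more
Group by X:
  weight(X=2) = 269/3360
  weight(X=3) = 29/672
Total weight = 269/3360 + 29/672 = 69/560
P(X=2 | obs) = 269/3360 / 69/560 = 269/414
P(X=3 | obs) = 29/672 / 69/560 = 145/414
argmax = 2

argmax_v P(X = v | obs) = 2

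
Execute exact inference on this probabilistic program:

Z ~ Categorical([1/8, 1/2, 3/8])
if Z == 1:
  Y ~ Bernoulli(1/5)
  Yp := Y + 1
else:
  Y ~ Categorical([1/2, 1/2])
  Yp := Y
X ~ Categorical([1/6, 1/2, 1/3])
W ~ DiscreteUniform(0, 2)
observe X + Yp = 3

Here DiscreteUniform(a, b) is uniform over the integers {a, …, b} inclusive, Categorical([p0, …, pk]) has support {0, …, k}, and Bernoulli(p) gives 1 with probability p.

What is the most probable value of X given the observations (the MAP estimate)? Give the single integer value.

argmax_v P(X = v | obs) = 2

Enumerate traces; 12 have nonzero weight after conditioning:
  (Z=0, Y=1, X=2, W=0) weight 1/144
  (Z=0, Y=1, X=2, W=1) weight 1/144
  (Z=0, Y=1, X=2, W=2) weight 1/144
  (Z=1, Y=0, X=2, W=0) weight 2/45
  (Z=1, Y=0, X=2, W=1) weight 2/45
  (Z=1, Y=0, X=2, W=2) weight 2/45
  (Z=1, Y=1, X=1, W=0) weight 1/60
  (Z=1, Y=1, X=1, W=1) weight 1/60
  … 4 more
Group by X:
  weight(X=1) = 1/20
  weight(X=2) = 13/60
Total weight = 1/20 + 13/60 = 4/15
P(X=1 | obs) = 1/20 / 4/15 = 3/16
P(X=2 | obs) = 13/60 / 4/15 = 13/16
argmax = 2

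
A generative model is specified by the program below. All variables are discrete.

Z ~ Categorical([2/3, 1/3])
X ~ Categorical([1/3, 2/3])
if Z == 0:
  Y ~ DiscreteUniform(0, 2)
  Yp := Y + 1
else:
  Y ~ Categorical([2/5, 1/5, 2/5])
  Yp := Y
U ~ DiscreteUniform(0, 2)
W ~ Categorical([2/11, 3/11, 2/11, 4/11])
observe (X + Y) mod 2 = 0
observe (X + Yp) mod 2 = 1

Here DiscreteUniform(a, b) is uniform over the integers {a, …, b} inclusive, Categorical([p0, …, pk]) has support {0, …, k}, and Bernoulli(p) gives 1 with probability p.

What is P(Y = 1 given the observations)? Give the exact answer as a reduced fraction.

Enumerate traces; 36 have nonzero weight after conditioning:
  (Z=0, X=0, Y=0, U=0, W=0) weight 4/891
  (Z=0, X=0, Y=0, U=0, W=1) weight 2/297
  (Z=0, X=0, Y=0, U=0, W=2) weight 4/891
  (Z=0, X=0, Y=0, U=0, W=3) weight 8/891
  (Z=0, X=0, Y=0, U=1, W=0) weight 4/891
  (Z=0, X=0, Y=0, U=1, W=1) weight 2/297
  (Z=0, X=0, Y=0, U=1, W=2) weight 4/891
  (Z=0, X=0, Y=0, U=1, W=3) weight 8/891
  (Z=0, X=0, Y=2, U=0, W=0) weight 4/891
  (Z=0, X=1, Y=1, U=0, W=0) weight 8/891
  … 26 more
Group by Y:
  weight(Y=0) = 2/27
  weight(Y=1) = 4/27
  weight(Y=2) = 2/27
Total weight = 2/27 + 4/27 + 2/27 = 8/27
P(Y=0 | obs) = 2/27 / 8/27 = 1/4
P(Y=1 | obs) = 4/27 / 8/27 = 1/2
P(Y=2 | obs) = 2/27 / 8/27 = 1/4

P(Y = 1 | obs) = 1/2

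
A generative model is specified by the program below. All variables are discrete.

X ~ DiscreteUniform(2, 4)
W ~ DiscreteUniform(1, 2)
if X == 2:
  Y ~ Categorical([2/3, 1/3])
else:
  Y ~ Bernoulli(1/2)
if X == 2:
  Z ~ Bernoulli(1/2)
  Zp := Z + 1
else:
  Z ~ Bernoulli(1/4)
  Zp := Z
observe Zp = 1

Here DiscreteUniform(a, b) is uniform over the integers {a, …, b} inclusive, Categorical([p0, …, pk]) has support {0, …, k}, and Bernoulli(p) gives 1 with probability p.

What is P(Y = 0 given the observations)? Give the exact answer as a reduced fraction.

Enumerate traces; 12 have nonzero weight after conditioning:
  (X=2, W=1, Y=0, Z=0) weight 1/18
  (X=2, W=1, Y=1, Z=0) weight 1/36
  (X=2, W=2, Y=0, Z=0) weight 1/18
  (X=2, W=2, Y=1, Z=0) weight 1/36
  (X=3, W=1, Y=0, Z=1) weight 1/48
  (X=3, W=1, Y=1, Z=1) weight 1/48
  (X=3, W=2, Y=0, Z=1) weight 1/48
  (X=3, W=2, Y=1, Z=1) weight 1/48
  … 4 more
Group by Y:
  weight(Y=0) = 7/36
  weight(Y=1) = 5/36
Total weight = 7/36 + 5/36 = 1/3
P(Y=0 | obs) = 7/36 / 1/3 = 7/12
P(Y=1 | obs) = 5/36 / 1/3 = 5/12

P(Y = 0 | obs) = 7/12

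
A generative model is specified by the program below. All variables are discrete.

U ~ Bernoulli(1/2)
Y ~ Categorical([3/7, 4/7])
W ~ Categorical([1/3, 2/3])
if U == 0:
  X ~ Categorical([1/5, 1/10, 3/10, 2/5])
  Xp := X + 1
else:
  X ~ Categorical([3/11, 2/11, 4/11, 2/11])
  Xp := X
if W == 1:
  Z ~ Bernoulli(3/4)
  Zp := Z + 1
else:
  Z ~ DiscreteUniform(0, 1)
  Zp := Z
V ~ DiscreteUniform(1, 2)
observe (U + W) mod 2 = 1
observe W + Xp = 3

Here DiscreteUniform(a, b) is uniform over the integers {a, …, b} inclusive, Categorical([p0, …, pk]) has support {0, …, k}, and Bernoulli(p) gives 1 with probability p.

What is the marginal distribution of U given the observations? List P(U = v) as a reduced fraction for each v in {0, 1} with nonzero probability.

P(U=0) = 11/21, P(U=1) = 10/21

Enumerate traces; 16 have nonzero weight after conditioning:
  (U=0, Y=0, W=1, X=1, Z=0, V=1) weight 1/560
  (U=0, Y=0, W=1, X=1, Z=0, V=2) weight 1/560
  (U=0, Y=0, W=1, X=1, Z=1, V=1) weight 3/560
  (U=0, Y=0, W=1, X=1, Z=1, V=2) weight 3/560
  (U=0, Y=1, W=1, X=1, Z=0, V=1) weight 1/420
  (U=0, Y=1, W=1, X=1, Z=0, V=2) weight 1/420
  (U=0, Y=1, W=1, X=1, Z=1, V=1) weight 1/140
  (U=0, Y=1, W=1, X=1, Z=1, V=2) weight 1/140
  (U=1, Y=0, W=0, X=3, Z=0, V=1) weight 1/308
  … 7 more
Group by U:
  weight(U=0) = 1/30
  weight(U=1) = 1/33
Total weight = 1/30 + 1/33 = 7/110
P(U=0 | obs) = 1/30 / 7/110 = 11/21
P(U=1 | obs) = 1/33 / 7/110 = 10/21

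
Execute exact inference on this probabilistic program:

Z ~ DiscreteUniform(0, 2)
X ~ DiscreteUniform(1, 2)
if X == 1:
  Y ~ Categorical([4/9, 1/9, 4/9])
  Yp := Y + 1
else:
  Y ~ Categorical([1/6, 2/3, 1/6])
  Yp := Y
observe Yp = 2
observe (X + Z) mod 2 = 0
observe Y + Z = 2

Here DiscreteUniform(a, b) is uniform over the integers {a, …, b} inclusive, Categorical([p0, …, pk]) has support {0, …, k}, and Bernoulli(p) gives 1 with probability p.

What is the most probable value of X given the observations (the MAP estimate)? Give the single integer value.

Enumerate traces; 2 have nonzero weight after conditioning:
  (Z=0, X=2, Y=2) weight 1/36
  (Z=1, X=1, Y=1) weight 1/54
Group by X:
  weight(X=1) = 1/54
  weight(X=2) = 1/36
Total weight = 1/54 + 1/36 = 5/108
P(X=1 | obs) = 1/54 / 5/108 = 2/5
P(X=2 | obs) = 1/36 / 5/108 = 3/5
argmax = 2

argmax_v P(X = v | obs) = 2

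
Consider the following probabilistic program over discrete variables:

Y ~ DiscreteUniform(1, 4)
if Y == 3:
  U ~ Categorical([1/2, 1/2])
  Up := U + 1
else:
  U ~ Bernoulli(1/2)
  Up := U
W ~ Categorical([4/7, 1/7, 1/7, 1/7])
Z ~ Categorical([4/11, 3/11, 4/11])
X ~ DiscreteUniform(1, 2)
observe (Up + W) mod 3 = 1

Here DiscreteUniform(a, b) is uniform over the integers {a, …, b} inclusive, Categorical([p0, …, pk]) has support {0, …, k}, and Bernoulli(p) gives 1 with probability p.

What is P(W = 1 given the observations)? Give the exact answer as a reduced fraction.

P(W = 1 | obs) = 1/8

Enumerate traces; 72 have nonzero weight after conditioning:
  (Y=1, U=0, W=1, Z=0, X=1) weight 1/308
  (Y=1, U=0, W=1, Z=0, X=2) weight 1/308
  (Y=1, U=0, W=1, Z=1, X=1) weight 3/1232
  (Y=1, U=0, W=1, Z=1, X=2) weight 3/1232
  (Y=1, U=0, W=1, Z=2, X=1) weight 1/308
  (Y=1, U=0, W=1, Z=2, X=2) weight 1/308
  (Y=1, U=1, W=0, Z=0, X=1) weight 1/77
  (Y=1, U=1, W=0, Z=0, X=2) weight 1/77
  (Y=1, U=1, W=3, Z=0, X=1) weight 1/308
  (Y=3, U=1, W=2, Z=0, X=1) weight 1/308
  … 62 more
Group by W:
  weight(W=0) = 2/7
  weight(W=1) = 3/56
  weight(W=2) = 1/56
  weight(W=3) = 1/14
Total weight = 2/7 + 3/56 + 1/56 + 1/14 = 3/7
P(W=0 | obs) = 2/7 / 3/7 = 2/3
P(W=1 | obs) = 3/56 / 3/7 = 1/8
P(W=2 | obs) = 1/56 / 3/7 = 1/24
P(W=3 | obs) = 1/14 / 3/7 = 1/6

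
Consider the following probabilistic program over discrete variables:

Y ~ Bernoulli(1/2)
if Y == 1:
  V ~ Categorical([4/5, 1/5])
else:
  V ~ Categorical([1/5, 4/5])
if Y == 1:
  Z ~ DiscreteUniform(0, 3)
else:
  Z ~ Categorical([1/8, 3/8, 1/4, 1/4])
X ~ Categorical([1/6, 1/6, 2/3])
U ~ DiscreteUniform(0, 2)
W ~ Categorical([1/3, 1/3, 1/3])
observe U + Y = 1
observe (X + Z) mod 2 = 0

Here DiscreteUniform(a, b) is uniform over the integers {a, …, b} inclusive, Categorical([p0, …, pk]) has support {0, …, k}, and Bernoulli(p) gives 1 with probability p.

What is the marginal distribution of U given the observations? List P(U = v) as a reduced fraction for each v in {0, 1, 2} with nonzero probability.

Enumerate traces; 72 have nonzero weight after conditioning:
  (Y=0, V=0, Z=0, X=0, U=1, W=0) weight 1/4320
  (Y=0, V=0, Z=0, X=0, U=1, W=1) weight 1/4320
  (Y=0, V=0, Z=0, X=0, U=1, W=2) weight 1/4320
  (Y=0, V=0, Z=0, X=2, U=1, W=0) weight 1/1080
  (Y=0, V=0, Z=0, X=2, U=1, W=1) weight 1/1080
  (Y=0, V=0, Z=0, X=2, U=1, W=2) weight 1/1080
  (Y=0, V=0, Z=1, X=1, U=1, W=0) weight 1/1440
  (Y=0, V=0, Z=1, X=1, U=1, W=1) weight 1/1440
  (Y=1, V=0, Z=0, X=0, U=0, W=0) weight 1/540
  … 63 more
Group by U:
  weight(U=0) = 1/12
  weight(U=1) = 5/72
Total weight = 1/12 + 5/72 = 11/72
P(U=0 | obs) = 1/12 / 11/72 = 6/11
P(U=1 | obs) = 5/72 / 11/72 = 5/11

P(U=0) = 6/11, P(U=1) = 5/11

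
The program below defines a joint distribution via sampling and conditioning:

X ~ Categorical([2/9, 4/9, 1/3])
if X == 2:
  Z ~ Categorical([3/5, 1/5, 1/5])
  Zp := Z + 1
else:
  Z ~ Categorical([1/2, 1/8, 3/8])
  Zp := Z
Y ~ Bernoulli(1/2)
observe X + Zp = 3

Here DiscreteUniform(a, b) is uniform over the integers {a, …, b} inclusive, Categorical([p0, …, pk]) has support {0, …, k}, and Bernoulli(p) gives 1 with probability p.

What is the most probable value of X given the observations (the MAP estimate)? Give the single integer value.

argmax_v P(X = v | obs) = 2

Enumerate traces; 4 have nonzero weight after conditioning:
  (X=1, Z=2, Y=0) weight 1/12
  (X=1, Z=2, Y=1) weight 1/12
  (X=2, Z=0, Y=0) weight 1/10
  (X=2, Z=0, Y=1) weight 1/10
Group by X:
  weight(X=1) = 1/6
  weight(X=2) = 1/5
Total weight = 1/6 + 1/5 = 11/30
P(X=1 | obs) = 1/6 / 11/30 = 5/11
P(X=2 | obs) = 1/5 / 11/30 = 6/11
argmax = 2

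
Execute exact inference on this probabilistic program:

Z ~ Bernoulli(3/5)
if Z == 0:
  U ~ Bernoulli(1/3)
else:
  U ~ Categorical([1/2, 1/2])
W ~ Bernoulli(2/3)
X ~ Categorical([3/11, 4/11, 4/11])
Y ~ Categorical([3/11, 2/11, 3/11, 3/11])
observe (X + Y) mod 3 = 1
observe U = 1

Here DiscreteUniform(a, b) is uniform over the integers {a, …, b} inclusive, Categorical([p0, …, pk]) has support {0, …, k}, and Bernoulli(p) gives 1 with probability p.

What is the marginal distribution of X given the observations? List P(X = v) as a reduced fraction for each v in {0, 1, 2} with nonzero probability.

Enumerate traces; 16 have nonzero weight after conditioning:
  (Z=0, U=1, W=0, X=0, Y=1) weight 4/1815
  (Z=0, U=1, W=0, X=1, Y=0) weight 8/1815
  (Z=0, U=1, W=0, X=1, Y=3) weight 8/1815
  (Z=0, U=1, W=0, X=2, Y=2) weight 8/1815
  (Z=0, U=1, W=1, X=0, Y=1) weight 8/1815
  (Z=0, U=1, W=1, X=1, Y=0) weight 16/1815
  (Z=0, U=1, W=1, X=1, Y=3) weight 16/1815
  (Z=0, U=1, W=1, X=2, Y=2) weight 16/1815
  … 8 more
Group by X:
  weight(X=0) = 13/605
  weight(X=1) = 52/605
  weight(X=2) = 26/605
Total weight = 13/605 + 52/605 + 26/605 = 91/605
P(X=0 | obs) = 13/605 / 91/605 = 1/7
P(X=1 | obs) = 52/605 / 91/605 = 4/7
P(X=2 | obs) = 26/605 / 91/605 = 2/7

P(X=0) = 1/7, P(X=1) = 4/7, P(X=2) = 2/7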